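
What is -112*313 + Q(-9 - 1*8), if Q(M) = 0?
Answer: -35056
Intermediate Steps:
-112*313 + Q(-9 - 1*8) = -112*313 + 0 = -35056 + 0 = -35056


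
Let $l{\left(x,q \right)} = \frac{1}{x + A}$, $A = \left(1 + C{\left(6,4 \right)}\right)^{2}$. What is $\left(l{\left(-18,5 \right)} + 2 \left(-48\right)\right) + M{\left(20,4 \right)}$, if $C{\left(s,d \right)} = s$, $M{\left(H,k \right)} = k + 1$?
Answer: $- \frac{2820}{31} \approx -90.968$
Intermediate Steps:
$M{\left(H,k \right)} = 1 + k$
$A = 49$ ($A = \left(1 + 6\right)^{2} = 7^{2} = 49$)
$l{\left(x,q \right)} = \frac{1}{49 + x}$ ($l{\left(x,q \right)} = \frac{1}{x + 49} = \frac{1}{49 + x}$)
$\left(l{\left(-18,5 \right)} + 2 \left(-48\right)\right) + M{\left(20,4 \right)} = \left(\frac{1}{49 - 18} + 2 \left(-48\right)\right) + \left(1 + 4\right) = \left(\frac{1}{31} - 96\right) + 5 = - \frac{2975}{31} + 5 = - \frac{2820}{31}$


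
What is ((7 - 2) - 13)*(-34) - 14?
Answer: 258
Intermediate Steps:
((7 - 2) - 13)*(-34) - 14 = (5 - 13)*(-34) - 14 = -8*(-34) - 14 = 272 - 14 = 258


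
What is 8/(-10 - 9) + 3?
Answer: 49/19 ≈ 2.5789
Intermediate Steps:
8/(-10 - 9) + 3 = 8/(-19) + 3 = -1/19*8 + 3 = -8/19 + 3 = 49/19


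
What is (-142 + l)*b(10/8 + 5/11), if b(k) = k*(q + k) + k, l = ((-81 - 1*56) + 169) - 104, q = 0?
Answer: -954975/968 ≈ -986.54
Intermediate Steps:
l = -72 (l = ((-81 - 56) + 169) - 104 = (-137 + 169) - 104 = 32 - 104 = -72)
b(k) = k + k² (b(k) = k*(0 + k) + k = k*k + k = k² + k = k + k²)
(-142 + l)*b(10/8 + 5/11) = (-142 - 72)*((10/8 + 5/11)*(1 + (10/8 + 5/11))) = -214*(10*(⅛) + 5*(1/11))*(1 + (10*(⅛) + 5*(1/11))) = -214*(5/4 + 5/11)*(1 + (5/4 + 5/11)) = -8025*(1 + 75/44)/22 = -8025*119/(22*44) = -214*8925/1936 = -954975/968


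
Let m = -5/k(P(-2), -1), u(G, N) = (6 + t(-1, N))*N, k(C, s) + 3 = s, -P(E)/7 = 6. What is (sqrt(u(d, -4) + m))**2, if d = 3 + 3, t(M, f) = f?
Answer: -27/4 ≈ -6.7500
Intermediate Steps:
P(E) = -42 (P(E) = -7*6 = -42)
k(C, s) = -3 + s
d = 6
u(G, N) = N*(6 + N) (u(G, N) = (6 + N)*N = N*(6 + N))
m = 5/4 (m = -5/(-3 - 1) = -5/(-4) = -5*(-1/4) = 5/4 ≈ 1.2500)
(sqrt(u(d, -4) + m))**2 = (sqrt(-4*(6 - 4) + 5/4))**2 = (sqrt(-4*2 + 5/4))**2 = (sqrt(-8 + 5/4))**2 = (sqrt(-27/4))**2 = (3*I*sqrt(3)/2)**2 = -27/4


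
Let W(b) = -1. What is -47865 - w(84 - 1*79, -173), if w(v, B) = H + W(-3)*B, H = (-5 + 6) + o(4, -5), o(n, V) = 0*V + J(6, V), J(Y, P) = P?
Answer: -48034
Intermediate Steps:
o(n, V) = V (o(n, V) = 0*V + V = 0 + V = V)
H = -4 (H = (-5 + 6) - 5 = 1 - 5 = -4)
w(v, B) = -4 - B
-47865 - w(84 - 1*79, -173) = -47865 - (-4 - 1*(-173)) = -47865 - (-4 + 173) = -47865 - 1*169 = -47865 - 169 = -48034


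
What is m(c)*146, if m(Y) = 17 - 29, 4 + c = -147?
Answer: -1752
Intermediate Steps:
c = -151 (c = -4 - 147 = -151)
m(Y) = -12
m(c)*146 = -12*146 = -1752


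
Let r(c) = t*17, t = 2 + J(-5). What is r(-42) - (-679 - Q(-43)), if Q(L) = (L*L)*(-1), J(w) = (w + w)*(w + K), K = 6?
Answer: -1306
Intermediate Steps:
J(w) = 2*w*(6 + w) (J(w) = (w + w)*(w + 6) = (2*w)*(6 + w) = 2*w*(6 + w))
t = -8 (t = 2 + 2*(-5)*(6 - 5) = 2 + 2*(-5)*1 = 2 - 10 = -8)
r(c) = -136 (r(c) = -8*17 = -136)
Q(L) = -L² (Q(L) = L²*(-1) = -L²)
r(-42) - (-679 - Q(-43)) = -136 - (-679 - (-1)*(-43)²) = -136 - (-679 - (-1)*1849) = -136 - (-679 - 1*(-1849)) = -136 - (-679 + 1849) = -136 - 1*1170 = -136 - 1170 = -1306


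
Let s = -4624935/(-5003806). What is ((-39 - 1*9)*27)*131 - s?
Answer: -849530792391/5003806 ≈ -1.6978e+5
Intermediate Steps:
s = 4624935/5003806 (s = -4624935*(-1/5003806) = 4624935/5003806 ≈ 0.92428)
((-39 - 1*9)*27)*131 - s = ((-39 - 1*9)*27)*131 - 1*4624935/5003806 = ((-39 - 9)*27)*131 - 4624935/5003806 = -48*27*131 - 4624935/5003806 = -1296*131 - 4624935/5003806 = -169776 - 4624935/5003806 = -849530792391/5003806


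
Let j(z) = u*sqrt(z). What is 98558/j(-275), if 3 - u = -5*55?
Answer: -49279*I*sqrt(11)/7645 ≈ -21.379*I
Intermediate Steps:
u = 278 (u = 3 - (-5)*55 = 3 - 1*(-275) = 3 + 275 = 278)
j(z) = 278*sqrt(z)
98558/j(-275) = 98558/((278*sqrt(-275))) = 98558/((278*(5*I*sqrt(11)))) = 98558/((1390*I*sqrt(11))) = 98558*(-I*sqrt(11)/15290) = -49279*I*sqrt(11)/7645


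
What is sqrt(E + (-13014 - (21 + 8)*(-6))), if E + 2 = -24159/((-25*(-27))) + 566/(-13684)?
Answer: I*sqrt(135641139293242)/102630 ≈ 113.48*I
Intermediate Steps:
E = -58241201/1539450 (E = -2 + (-24159/((-25*(-27))) + 566/(-13684)) = -2 + (-24159/675 + 566*(-1/13684)) = -2 + (-24159*1/675 - 283/6842) = -2 + (-8053/225 - 283/6842) = -2 - 55162301/1539450 = -58241201/1539450 ≈ -37.832)
sqrt(E + (-13014 - (21 + 8)*(-6))) = sqrt(-58241201/1539450 + (-13014 - (21 + 8)*(-6))) = sqrt(-58241201/1539450 + (-13014 - 29*(-6))) = sqrt(-58241201/1539450 + (-13014 - 1*(-174))) = sqrt(-58241201/1539450 + (-13014 + 174)) = sqrt(-58241201/1539450 - 12840) = sqrt(-19824779201/1539450) = I*sqrt(135641139293242)/102630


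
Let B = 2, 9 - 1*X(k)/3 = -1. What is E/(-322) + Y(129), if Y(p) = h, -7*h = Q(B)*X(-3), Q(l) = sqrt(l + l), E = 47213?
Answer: -7139/46 ≈ -155.20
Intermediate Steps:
X(k) = 30 (X(k) = 27 - 3*(-1) = 27 + 3 = 30)
Q(l) = sqrt(2)*sqrt(l) (Q(l) = sqrt(2*l) = sqrt(2)*sqrt(l))
h = -60/7 (h = -sqrt(2)*sqrt(2)*30/7 = -2*30/7 = -1/7*60 = -60/7 ≈ -8.5714)
Y(p) = -60/7
E/(-322) + Y(129) = 47213/(-322) - 60/7 = 47213*(-1/322) - 60/7 = -47213/322 - 60/7 = -7139/46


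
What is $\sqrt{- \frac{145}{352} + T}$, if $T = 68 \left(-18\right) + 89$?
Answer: $\frac{i \sqrt{8792630}}{88} \approx 33.696 i$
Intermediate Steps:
$T = -1135$ ($T = -1224 + 89 = -1135$)
$\sqrt{- \frac{145}{352} + T} = \sqrt{- \frac{145}{352} - 1135} = \sqrt{- \frac{399665}{352}} = \frac{i \sqrt{8792630}}{88}$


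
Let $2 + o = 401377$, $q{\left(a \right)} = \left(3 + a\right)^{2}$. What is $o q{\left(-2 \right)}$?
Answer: $401375$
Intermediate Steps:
$o = 401375$ ($o = -2 + 401377 = 401375$)
$o q{\left(-2 \right)} = 401375 \left(3 - 2\right)^{2} = 401375 \cdot 1^{2} = 401375 \cdot 1 = 401375$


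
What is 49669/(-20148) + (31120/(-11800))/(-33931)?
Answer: -497153382361/201674327460 ≈ -2.4651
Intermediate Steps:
49669/(-20148) + (31120/(-11800))/(-33931) = 49669*(-1/20148) + (31120*(-1/11800))*(-1/33931) = -49669/20148 - 778/295*(-1/33931) = -49669/20148 + 778/10009645 = -497153382361/201674327460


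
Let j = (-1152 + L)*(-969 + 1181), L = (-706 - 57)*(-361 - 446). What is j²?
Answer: 16976231451665424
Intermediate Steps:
L = 615741 (L = -763*(-807) = 615741)
j = 130292868 (j = (-1152 + 615741)*(-969 + 1181) = 614589*212 = 130292868)
j² = 130292868² = 16976231451665424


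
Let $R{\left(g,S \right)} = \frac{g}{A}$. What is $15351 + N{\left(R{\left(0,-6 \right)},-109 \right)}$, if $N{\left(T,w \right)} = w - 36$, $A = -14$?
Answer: $15206$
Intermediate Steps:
$R{\left(g,S \right)} = - \frac{g}{14}$ ($R{\left(g,S \right)} = \frac{g}{-14} = g \left(- \frac{1}{14}\right) = - \frac{g}{14}$)
$N{\left(T,w \right)} = -36 + w$
$15351 + N{\left(R{\left(0,-6 \right)},-109 \right)} = 15351 - 145 = 15206$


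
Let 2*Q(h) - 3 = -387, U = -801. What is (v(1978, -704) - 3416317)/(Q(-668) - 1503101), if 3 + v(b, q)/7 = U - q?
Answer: 201001/88429 ≈ 2.2730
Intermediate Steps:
Q(h) = -192 (Q(h) = 3/2 + (½)*(-387) = 3/2 - 387/2 = -192)
v(b, q) = -5628 - 7*q (v(b, q) = -21 + 7*(-801 - q) = -21 + (-5607 - 7*q) = -5628 - 7*q)
(v(1978, -704) - 3416317)/(Q(-668) - 1503101) = ((-5628 - 7*(-704)) - 3416317)/(-192 - 1503101) = ((-5628 + 4928) - 3416317)/(-1503293) = (-700 - 3416317)*(-1/1503293) = -3417017*(-1/1503293) = 201001/88429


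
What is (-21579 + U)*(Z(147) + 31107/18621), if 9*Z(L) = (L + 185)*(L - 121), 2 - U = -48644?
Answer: 484247982905/18621 ≈ 2.6005e+7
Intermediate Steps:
U = 48646 (U = 2 - 1*(-48644) = 2 + 48644 = 48646)
Z(L) = (-121 + L)*(185 + L)/9 (Z(L) = ((L + 185)*(L - 121))/9 = ((185 + L)*(-121 + L))/9 = ((-121 + L)*(185 + L))/9 = (-121 + L)*(185 + L)/9)
(-21579 + U)*(Z(147) + 31107/18621) = (-21579 + 48646)*((-22385/9 + (1/9)*147**2 + (64/9)*147) + 31107/18621) = 27067*((-22385/9 + (1/9)*21609 + 3136/3) + 31107*(1/18621)) = 27067*((-22385/9 + 2401 + 3136/3) + 10369/6207) = 27067*(8632/9 + 10369/6207) = 27067*(17890715/18621) = 484247982905/18621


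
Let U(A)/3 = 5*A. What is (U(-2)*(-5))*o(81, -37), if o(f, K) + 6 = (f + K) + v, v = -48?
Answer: -1500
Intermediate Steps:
U(A) = 15*A (U(A) = 3*(5*A) = 15*A)
o(f, K) = -54 + K + f (o(f, K) = -6 + ((f + K) - 48) = -6 + ((K + f) - 48) = -6 + (-48 + K + f) = -54 + K + f)
(U(-2)*(-5))*o(81, -37) = ((15*(-2))*(-5))*(-54 - 37 + 81) = -30*(-5)*(-10) = 150*(-10) = -1500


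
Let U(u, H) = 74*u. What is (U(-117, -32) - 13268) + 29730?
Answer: 7804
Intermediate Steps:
(U(-117, -32) - 13268) + 29730 = (74*(-117) - 13268) + 29730 = (-8658 - 13268) + 29730 = -21926 + 29730 = 7804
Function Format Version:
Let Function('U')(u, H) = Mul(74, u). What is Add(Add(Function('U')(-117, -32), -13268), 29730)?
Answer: 7804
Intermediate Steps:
Add(Add(Function('U')(-117, -32), -13268), 29730) = Add(Add(Mul(74, -117), -13268), 29730) = Add(Add(-8658, -13268), 29730) = Add(-21926, 29730) = 7804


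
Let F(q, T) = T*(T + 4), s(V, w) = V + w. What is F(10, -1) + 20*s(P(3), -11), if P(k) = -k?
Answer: -283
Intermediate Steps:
F(q, T) = T*(4 + T)
F(10, -1) + 20*s(P(3), -11) = -(4 - 1) + 20*(-1*3 - 11) = -1*3 + 20*(-3 - 11) = -3 + 20*(-14) = -3 - 280 = -283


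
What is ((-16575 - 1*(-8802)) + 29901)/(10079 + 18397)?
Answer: 1844/2373 ≈ 0.77708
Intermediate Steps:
((-16575 - 1*(-8802)) + 29901)/(10079 + 18397) = ((-16575 + 8802) + 29901)/28476 = (-7773 + 29901)*(1/28476) = 22128*(1/28476) = 1844/2373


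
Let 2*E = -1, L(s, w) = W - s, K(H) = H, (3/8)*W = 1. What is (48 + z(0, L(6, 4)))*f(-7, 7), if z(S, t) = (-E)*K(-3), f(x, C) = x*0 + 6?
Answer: 279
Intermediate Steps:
W = 8/3 (W = (8/3)*1 = 8/3 ≈ 2.6667)
L(s, w) = 8/3 - s
E = -½ (E = (½)*(-1) = -½ ≈ -0.50000)
f(x, C) = 6 (f(x, C) = 0 + 6 = 6)
z(S, t) = -3/2 (z(S, t) = -1*(-½)*(-3) = (½)*(-3) = -3/2)
(48 + z(0, L(6, 4)))*f(-7, 7) = (48 - 3/2)*6 = (93/2)*6 = 279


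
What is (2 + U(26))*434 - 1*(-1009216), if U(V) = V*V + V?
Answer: 1314752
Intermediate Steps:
U(V) = V + V**2 (U(V) = V**2 + V = V + V**2)
(2 + U(26))*434 - 1*(-1009216) = (2 + 26*(1 + 26))*434 - 1*(-1009216) = (2 + 26*27)*434 + 1009216 = (2 + 702)*434 + 1009216 = 704*434 + 1009216 = 305536 + 1009216 = 1314752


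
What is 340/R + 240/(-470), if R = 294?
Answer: 4462/6909 ≈ 0.64582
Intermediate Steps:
340/R + 240/(-470) = 340/294 + 240/(-470) = 340*(1/294) + 240*(-1/470) = 170/147 - 24/47 = 4462/6909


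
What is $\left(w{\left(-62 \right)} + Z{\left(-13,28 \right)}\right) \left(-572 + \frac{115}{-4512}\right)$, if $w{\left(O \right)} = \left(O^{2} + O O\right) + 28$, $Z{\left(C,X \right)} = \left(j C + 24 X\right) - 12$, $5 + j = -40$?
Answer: $- \frac{7709384273}{1504} \approx -5.1259 \cdot 10^{6}$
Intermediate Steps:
$j = -45$ ($j = -5 - 40 = -45$)
$Z{\left(C,X \right)} = -12 - 45 C + 24 X$ ($Z{\left(C,X \right)} = \left(- 45 C + 24 X\right) - 12 = -12 - 45 C + 24 X$)
$w{\left(O \right)} = 28 + 2 O^{2}$ ($w{\left(O \right)} = \left(O^{2} + O^{2}\right) + 28 = 2 O^{2} + 28 = 28 + 2 O^{2}$)
$\left(w{\left(-62 \right)} + Z{\left(-13,28 \right)}\right) \left(-572 + \frac{115}{-4512}\right) = \left(\left(28 + 2 \left(-62\right)^{2}\right) - -1245\right) \left(-572 + \frac{115}{-4512}\right) = \left(\left(28 + 2 \cdot 3844\right) + \left(-12 + 585 + 672\right)\right) \left(-572 + 115 \left(- \frac{1}{4512}\right)\right) = \left(\left(28 + 7688\right) + 1245\right) \left(-572 - \frac{115}{4512}\right) = \left(7716 + 1245\right) \left(- \frac{2580979}{4512}\right) = 8961 \left(- \frac{2580979}{4512}\right) = - \frac{7709384273}{1504}$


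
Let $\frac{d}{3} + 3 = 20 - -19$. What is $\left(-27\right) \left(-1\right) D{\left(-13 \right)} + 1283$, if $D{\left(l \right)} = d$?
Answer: $4199$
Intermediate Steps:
$d = 108$ ($d = -9 + 3 \left(20 - -19\right) = -9 + 3 \left(20 + 19\right) = -9 + 3 \cdot 39 = -9 + 117 = 108$)
$D{\left(l \right)} = 108$
$\left(-27\right) \left(-1\right) D{\left(-13 \right)} + 1283 = \left(-27\right) \left(-1\right) 108 + 1283 = 27 \cdot 108 + 1283 = 2916 + 1283 = 4199$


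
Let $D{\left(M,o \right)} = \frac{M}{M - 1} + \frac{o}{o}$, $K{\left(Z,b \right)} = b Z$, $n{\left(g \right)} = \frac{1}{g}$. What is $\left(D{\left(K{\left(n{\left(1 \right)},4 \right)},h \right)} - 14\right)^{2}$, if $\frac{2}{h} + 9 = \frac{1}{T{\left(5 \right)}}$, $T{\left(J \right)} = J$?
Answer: $\frac{1225}{9} \approx 136.11$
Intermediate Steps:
$K{\left(Z,b \right)} = Z b$
$h = - \frac{5}{22}$ ($h = \frac{2}{-9 + \frac{1}{5}} = \frac{2}{- \frac{44}{5}} = 2 \left(- \frac{5}{44}\right) = - \frac{5}{22} \approx -0.22727$)
$D{\left(M,o \right)} = 1 + \frac{M}{-1 + M}$ ($D{\left(M,o \right)} = \frac{M}{-1 + M} + 1 = 1 + \frac{M}{-1 + M}$)
$\left(D{\left(K{\left(n{\left(1 \right)},4 \right)},h \right)} - 14\right)^{2} = \left(\frac{-1 + 2 \cdot 1^{-1} \cdot 4}{-1 + 1^{-1} \cdot 4} - 14\right)^{2} = \left(\frac{-1 + 2 \cdot 1 \cdot 4}{-1 + 1 \cdot 4} - 14\right)^{2} = \left(\frac{-1 + 2 \cdot 4}{-1 + 4} - 14\right)^{2} = \left(\frac{-1 + 8}{3} - 14\right)^{2} = \left(\frac{1}{3} \cdot 7 - 14\right)^{2} = \left(\frac{7}{3} - 14\right)^{2} = \left(- \frac{35}{3}\right)^{2} = \frac{1225}{9}$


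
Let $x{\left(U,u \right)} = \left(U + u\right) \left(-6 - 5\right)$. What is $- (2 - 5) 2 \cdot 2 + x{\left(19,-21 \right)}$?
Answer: $34$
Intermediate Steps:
$x{\left(U,u \right)} = - 11 U - 11 u$ ($x{\left(U,u \right)} = \left(U + u\right) \left(-11\right) = - 11 U - 11 u$)
$- (2 - 5) 2 \cdot 2 + x{\left(19,-21 \right)} = - (2 - 5) 2 \cdot 2 - -22 = - (2 - 5) 2 \cdot 2 + \left(-209 + 231\right) = \left(-1\right) \left(-3\right) 2 \cdot 2 + 22 = 3 \cdot 2 \cdot 2 + 22 = 6 \cdot 2 + 22 = 12 + 22 = 34$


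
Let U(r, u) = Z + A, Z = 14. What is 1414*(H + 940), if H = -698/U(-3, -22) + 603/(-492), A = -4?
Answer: 503779213/410 ≈ 1.2287e+6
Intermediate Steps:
U(r, u) = 10 (U(r, u) = 14 - 4 = 10)
H = -58241/820 (H = -698/10 + 603/(-492) = -698*⅒ + 603*(-1/492) = -349/5 - 201/164 = -58241/820 ≈ -71.026)
1414*(H + 940) = 1414*(-58241/820 + 940) = 1414*(712559/820) = 503779213/410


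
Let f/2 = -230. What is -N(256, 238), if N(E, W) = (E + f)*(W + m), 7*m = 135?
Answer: 367404/7 ≈ 52486.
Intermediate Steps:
f = -460 (f = 2*(-230) = -460)
m = 135/7 (m = (1/7)*135 = 135/7 ≈ 19.286)
N(E, W) = (-460 + E)*(135/7 + W) (N(E, W) = (E - 460)*(W + 135/7) = (-460 + E)*(135/7 + W))
-N(256, 238) = -(-62100/7 - 460*238 + (135/7)*256 + 256*238) = -(-62100/7 - 109480 + 34560/7 + 60928) = -1*(-367404/7) = 367404/7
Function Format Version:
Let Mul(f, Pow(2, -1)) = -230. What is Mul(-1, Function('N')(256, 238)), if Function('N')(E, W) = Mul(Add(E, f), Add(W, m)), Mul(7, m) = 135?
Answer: Rational(367404, 7) ≈ 52486.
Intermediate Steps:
f = -460 (f = Mul(2, -230) = -460)
m = Rational(135, 7) (m = Mul(Rational(1, 7), 135) = Rational(135, 7) ≈ 19.286)
Function('N')(E, W) = Mul(Add(-460, E), Add(Rational(135, 7), W)) (Function('N')(E, W) = Mul(Add(E, -460), Add(W, Rational(135, 7))) = Mul(Add(-460, E), Add(Rational(135, 7), W)))
Mul(-1, Function('N')(256, 238)) = Mul(-1, Add(Rational(-62100, 7), Mul(-460, 238), Mul(Rational(135, 7), 256), Mul(256, 238))) = Mul(-1, Add(Rational(-62100, 7), -109480, Rational(34560, 7), 60928)) = Mul(-1, Rational(-367404, 7)) = Rational(367404, 7)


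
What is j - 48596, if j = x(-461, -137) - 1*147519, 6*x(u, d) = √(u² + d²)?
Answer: -196115 + √231290/6 ≈ -1.9603e+5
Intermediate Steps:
x(u, d) = √(d² + u²)/6 (x(u, d) = √(u² + d²)/6 = √(d² + u²)/6)
j = -147519 + √231290/6 (j = √((-137)² + (-461)²)/6 - 1*147519 = √(18769 + 212521)/6 - 147519 = √231290/6 - 147519 = -147519 + √231290/6 ≈ -1.4744e+5)
j - 48596 = (-147519 + √231290/6) - 48596 = -196115 + √231290/6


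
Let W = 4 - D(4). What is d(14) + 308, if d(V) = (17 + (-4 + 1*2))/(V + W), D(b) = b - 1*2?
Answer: 4943/16 ≈ 308.94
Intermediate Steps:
D(b) = -2 + b (D(b) = b - 2 = -2 + b)
W = 2 (W = 4 - (-2 + 4) = 4 - 1*2 = 4 - 2 = 2)
d(V) = 15/(2 + V) (d(V) = (17 + (-4 + 1*2))/(V + 2) = (17 + (-4 + 2))/(2 + V) = (17 - 2)/(2 + V) = 15/(2 + V))
d(14) + 308 = 15/(2 + 14) + 308 = 15/16 + 308 = 4943/16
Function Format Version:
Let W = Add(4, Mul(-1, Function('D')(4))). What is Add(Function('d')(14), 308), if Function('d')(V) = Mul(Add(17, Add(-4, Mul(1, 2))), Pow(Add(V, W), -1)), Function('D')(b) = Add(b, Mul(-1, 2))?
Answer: Rational(4943, 16) ≈ 308.94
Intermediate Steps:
Function('D')(b) = Add(-2, b) (Function('D')(b) = Add(b, -2) = Add(-2, b))
W = 2 (W = Add(4, Mul(-1, Add(-2, 4))) = Add(4, Mul(-1, 2)) = Add(4, -2) = 2)
Function('d')(V) = Mul(15, Pow(Add(2, V), -1)) (Function('d')(V) = Mul(Add(17, Add(-4, Mul(1, 2))), Pow(Add(V, 2), -1)) = Mul(Add(17, Add(-4, 2)), Pow(Add(2, V), -1)) = Mul(Add(17, -2), Pow(Add(2, V), -1)) = Mul(15, Pow(Add(2, V), -1)))
Add(Function('d')(14), 308) = Add(Mul(15, Pow(Add(2, 14), -1)), 308) = Add(Mul(15, Pow(16, -1)), 308) = Add(Mul(15, Rational(1, 16)), 308) = Add(Rational(15, 16), 308) = Rational(4943, 16)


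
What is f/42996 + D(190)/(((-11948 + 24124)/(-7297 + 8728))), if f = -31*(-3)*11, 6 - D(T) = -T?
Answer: 125747939/5453326 ≈ 23.059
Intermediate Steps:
D(T) = 6 + T (D(T) = 6 - (-1)*T = 6 + T)
f = 1023 (f = 93*11 = 1023)
f/42996 + D(190)/(((-11948 + 24124)/(-7297 + 8728))) = 1023/42996 + (6 + 190)/(((-11948 + 24124)/(-7297 + 8728))) = 1023*(1/42996) + 196/((12176/1431)) = 341/14332 + 196/((12176*(1/1431))) = 341/14332 + 196/(12176/1431) = 341/14332 + 196*(1431/12176) = 341/14332 + 70119/3044 = 125747939/5453326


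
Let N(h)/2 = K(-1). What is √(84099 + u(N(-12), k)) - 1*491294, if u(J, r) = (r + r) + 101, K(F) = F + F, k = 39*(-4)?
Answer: -491294 + 28*√107 ≈ -4.9100e+5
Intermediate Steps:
k = -156
K(F) = 2*F
N(h) = -4 (N(h) = 2*(2*(-1)) = 2*(-2) = -4)
u(J, r) = 101 + 2*r (u(J, r) = 2*r + 101 = 101 + 2*r)
√(84099 + u(N(-12), k)) - 1*491294 = √(84099 + (101 + 2*(-156))) - 1*491294 = √(84099 + (101 - 312)) - 491294 = √(84099 - 211) - 491294 = √83888 - 491294 = 28*√107 - 491294 = -491294 + 28*√107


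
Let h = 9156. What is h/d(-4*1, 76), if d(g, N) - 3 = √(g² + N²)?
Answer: -27468/5783 + 36624*√362/5783 ≈ 115.74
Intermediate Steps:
d(g, N) = 3 + √(N² + g²) (d(g, N) = 3 + √(g² + N²) = 3 + √(N² + g²))
h/d(-4*1, 76) = 9156/(3 + √(76² + (-4*1)²)) = 9156/(3 + √(5776 + (-4)²)) = 9156/(3 + √(5776 + 16)) = 9156/(3 + √5792) = 9156/(3 + 4*√362)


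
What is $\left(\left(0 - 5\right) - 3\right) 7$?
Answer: $-56$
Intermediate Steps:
$\left(\left(0 - 5\right) - 3\right) 7 = \left(-5 - 3\right) 7 = \left(-8\right) 7 = -56$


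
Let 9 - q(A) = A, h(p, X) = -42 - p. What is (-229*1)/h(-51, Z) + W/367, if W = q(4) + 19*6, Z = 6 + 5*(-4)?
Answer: -82972/3303 ≈ -25.120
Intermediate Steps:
Z = -14 (Z = 6 - 20 = -14)
q(A) = 9 - A
W = 119 (W = (9 - 1*4) + 19*6 = (9 - 4) + 114 = 5 + 114 = 119)
(-229*1)/h(-51, Z) + W/367 = (-229*1)/(-42 - 1*(-51)) + 119/367 = -229/(-42 + 51) + 119*(1/367) = -229/9 + 119/367 = -82972/3303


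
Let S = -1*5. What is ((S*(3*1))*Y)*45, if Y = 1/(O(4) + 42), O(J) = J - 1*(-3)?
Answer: -675/49 ≈ -13.776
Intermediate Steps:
O(J) = 3 + J (O(J) = J + 3 = 3 + J)
S = -5
Y = 1/49 (Y = 1/((3 + 4) + 42) = 1/(7 + 42) = 1/49 ≈ 0.020408)
((S*(3*1))*Y)*45 = (-15*(1/49))*45 = (-5*3*(1/49))*45 = -15*1/49*45 = -15/49*45 = -675/49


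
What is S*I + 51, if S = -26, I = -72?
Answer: 1923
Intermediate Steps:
S*I + 51 = -26*(-72) + 51 = 1872 + 51 = 1923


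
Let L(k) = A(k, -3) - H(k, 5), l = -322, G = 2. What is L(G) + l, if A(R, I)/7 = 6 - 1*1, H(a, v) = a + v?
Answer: -294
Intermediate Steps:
A(R, I) = 35 (A(R, I) = 7*(6 - 1*1) = 7*(6 - 1) = 7*5 = 35)
L(k) = 30 - k (L(k) = 35 - (k + 5) = 35 - (5 + k) = 35 + (-5 - k) = 30 - k)
L(G) + l = (30 - 1*2) - 322 = (30 - 2) - 322 = 28 - 322 = -294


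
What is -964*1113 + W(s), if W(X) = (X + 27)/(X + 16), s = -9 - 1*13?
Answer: -6437597/6 ≈ -1.0729e+6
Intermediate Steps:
s = -22 (s = -9 - 13 = -22)
W(X) = (27 + X)/(16 + X)
-964*1113 + W(s) = -964*1113 + (27 - 22)/(16 - 22) = -1072932 + 5/(-6) = -1072932 - ⅙*5 = -1072932 - ⅚ = -6437597/6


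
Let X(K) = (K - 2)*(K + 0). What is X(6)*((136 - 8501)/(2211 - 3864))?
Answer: 66920/551 ≈ 121.45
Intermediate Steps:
X(K) = K*(-2 + K) (X(K) = (-2 + K)*K = K*(-2 + K))
X(6)*((136 - 8501)/(2211 - 3864)) = (6*(-2 + 6))*((136 - 8501)/(2211 - 3864)) = (6*4)*(-8365/(-1653)) = 24*(-8365*(-1/1653)) = 24*(8365/1653) = 66920/551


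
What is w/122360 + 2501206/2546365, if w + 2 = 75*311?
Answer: 73087287411/62314644280 ≈ 1.1729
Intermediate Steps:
w = 23323 (w = -2 + 75*311 = -2 + 23325 = 23323)
w/122360 + 2501206/2546365 = 23323/122360 + 2501206/2546365 = 73087287411/62314644280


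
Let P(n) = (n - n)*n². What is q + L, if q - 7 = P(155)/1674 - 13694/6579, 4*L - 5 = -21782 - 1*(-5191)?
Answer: -54494929/13158 ≈ -4141.6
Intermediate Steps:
P(n) = 0 (P(n) = 0*n² = 0)
L = -8293/2 (L = 5/4 + (-21782 - 1*(-5191))/4 = 5/4 + (-21782 + 5191)/4 = 5/4 + (¼)*(-16591) = 5/4 - 16591/4 = -8293/2 ≈ -4146.5)
q = 32359/6579 (q = 7 + (0/1674 - 13694/6579) = 7 + (0*(1/1674) - 13694*1/6579) = 7 + (0 - 13694/6579) = 7 - 13694/6579 = 32359/6579 ≈ 4.9185)
q + L = 32359/6579 - 8293/2 = -54494929/13158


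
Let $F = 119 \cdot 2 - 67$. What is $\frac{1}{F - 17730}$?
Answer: $- \frac{1}{17559} \approx -5.6951 \cdot 10^{-5}$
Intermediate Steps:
$F = 171$ ($F = 238 - 67 = 171$)
$\frac{1}{F - 17730} = \frac{1}{171 - 17730} = \frac{1}{-17559} = - \frac{1}{17559}$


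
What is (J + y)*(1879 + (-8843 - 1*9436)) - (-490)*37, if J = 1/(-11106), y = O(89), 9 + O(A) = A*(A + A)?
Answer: -1441797959510/5553 ≈ -2.5964e+8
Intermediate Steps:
O(A) = -9 + 2*A**2 (O(A) = -9 + A*(A + A) = -9 + A*(2*A) = -9 + 2*A**2)
y = 15833 (y = -9 + 2*89**2 = -9 + 2*7921 = -9 + 15842 = 15833)
J = -1/11106 ≈ -9.0041e-5
(J + y)*(1879 + (-8843 - 1*9436)) - (-490)*37 = (-1/11106 + 15833)*(1879 + (-8843 - 1*9436)) - (-490)*37 = 175841297*(1879 + (-8843 - 9436))/11106 - 1*(-18130) = 175841297*(1879 - 18279)/11106 + 18130 = (175841297/11106)*(-16400) + 18130 = -1441898635400/5553 + 18130 = -1441797959510/5553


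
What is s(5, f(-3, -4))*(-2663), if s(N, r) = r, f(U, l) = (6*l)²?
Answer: -1533888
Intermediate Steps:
f(U, l) = 36*l²
s(5, f(-3, -4))*(-2663) = (36*(-4)²)*(-2663) = (36*16)*(-2663) = 576*(-2663) = -1533888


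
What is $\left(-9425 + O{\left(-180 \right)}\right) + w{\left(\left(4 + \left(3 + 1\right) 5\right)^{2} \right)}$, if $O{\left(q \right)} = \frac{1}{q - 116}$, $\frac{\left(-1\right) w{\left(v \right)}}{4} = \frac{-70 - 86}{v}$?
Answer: $- \frac{8368441}{888} \approx -9423.9$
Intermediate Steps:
$w{\left(v \right)} = \frac{624}{v}$ ($w{\left(v \right)} = - 4 \frac{-70 - 86}{v} = - 4 \left(- \frac{156}{v}\right) = \frac{624}{v}$)
$O{\left(q \right)} = \frac{1}{-116 + q}$
$\left(-9425 + O{\left(-180 \right)}\right) + w{\left(\left(4 + \left(3 + 1\right) 5\right)^{2} \right)} = \left(-9425 + \frac{1}{-116 - 180}\right) + \frac{624}{\left(4 + \left(3 + 1\right) 5\right)^{2}} = \left(-9425 + \frac{1}{-296}\right) + \frac{624}{\left(4 + 4 \cdot 5\right)^{2}} = \left(-9425 - \frac{1}{296}\right) + \frac{624}{\left(4 + 20\right)^{2}} = - \frac{2789801}{296} + \frac{624}{24^{2}} = - \frac{2789801}{296} + \frac{624}{576} = - \frac{2789801}{296} + 624 \cdot \frac{1}{576} = - \frac{2789801}{296} + \frac{13}{12} = - \frac{8368441}{888}$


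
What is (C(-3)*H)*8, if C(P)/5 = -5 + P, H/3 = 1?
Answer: -960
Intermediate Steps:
H = 3 (H = 3*1 = 3)
C(P) = -25 + 5*P (C(P) = 5*(-5 + P) = -25 + 5*P)
(C(-3)*H)*8 = ((-25 + 5*(-3))*3)*8 = ((-25 - 15)*3)*8 = -40*3*8 = -120*8 = -960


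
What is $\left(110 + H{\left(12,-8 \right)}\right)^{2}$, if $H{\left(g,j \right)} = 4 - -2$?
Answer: $13456$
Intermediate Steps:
$H{\left(g,j \right)} = 6$ ($H{\left(g,j \right)} = 4 + 2 = 6$)
$\left(110 + H{\left(12,-8 \right)}\right)^{2} = \left(110 + 6\right)^{2} = 116^{2} = 13456$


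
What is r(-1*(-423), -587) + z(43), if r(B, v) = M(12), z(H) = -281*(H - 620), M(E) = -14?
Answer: 162123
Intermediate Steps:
z(H) = 174220 - 281*H (z(H) = -281*(-620 + H) = 174220 - 281*H)
r(B, v) = -14
r(-1*(-423), -587) + z(43) = -14 + (174220 - 281*43) = -14 + (174220 - 12083) = -14 + 162137 = 162123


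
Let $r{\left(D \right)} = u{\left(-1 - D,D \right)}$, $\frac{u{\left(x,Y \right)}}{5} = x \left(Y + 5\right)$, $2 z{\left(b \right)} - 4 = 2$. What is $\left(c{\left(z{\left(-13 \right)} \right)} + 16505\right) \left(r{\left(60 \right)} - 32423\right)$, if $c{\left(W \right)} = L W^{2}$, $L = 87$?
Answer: $-903263424$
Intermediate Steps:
$z{\left(b \right)} = 3$ ($z{\left(b \right)} = 2 + \frac{1}{2} \cdot 2 = 2 + 1 = 3$)
$u{\left(x,Y \right)} = 5 x \left(5 + Y\right)$ ($u{\left(x,Y \right)} = 5 x \left(Y + 5\right) = 5 x \left(5 + Y\right)$)
$r{\left(D \right)} = 5 \left(-1 - D\right) \left(5 + D\right)$
$c{\left(W \right)} = 87 W^{2}$
$\left(c{\left(z{\left(-13 \right)} \right)} + 16505\right) \left(r{\left(60 \right)} - 32423\right) = \left(87 \cdot 3^{2} + 16505\right) \left(- 5 \left(1 + 60\right) \left(5 + 60\right) - 32423\right) = \left(87 \cdot 9 + 16505\right) \left(\left(-5\right) 61 \cdot 65 - 32423\right) = \left(783 + 16505\right) \left(-19825 - 32423\right) = 17288 \left(-52248\right) = -903263424$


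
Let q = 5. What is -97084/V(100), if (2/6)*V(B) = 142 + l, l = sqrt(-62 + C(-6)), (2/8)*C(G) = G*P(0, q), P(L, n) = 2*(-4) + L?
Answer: -6892964/30051 + 48542*sqrt(130)/30051 ≈ -210.96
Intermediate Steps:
P(L, n) = -8 + L
C(G) = -32*G (C(G) = 4*(G*(-8 + 0)) = 4*(G*(-8)) = 4*(-8*G) = -32*G)
l = sqrt(130) (l = sqrt(-62 - 32*(-6)) = sqrt(-62 + 192) = sqrt(130) ≈ 11.402)
V(B) = 426 + 3*sqrt(130) (V(B) = 3*(142 + sqrt(130)) = 426 + 3*sqrt(130))
-97084/V(100) = -97084/(426 + 3*sqrt(130))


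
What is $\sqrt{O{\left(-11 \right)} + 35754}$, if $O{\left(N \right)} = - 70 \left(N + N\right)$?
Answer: $\sqrt{37294} \approx 193.12$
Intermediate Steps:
$O{\left(N \right)} = - 140 N$ ($O{\left(N \right)} = - 70 \cdot 2 N = - 140 N$)
$\sqrt{O{\left(-11 \right)} + 35754} = \sqrt{\left(-140\right) \left(-11\right) + 35754} = \sqrt{1540 + 35754} = \sqrt{37294}$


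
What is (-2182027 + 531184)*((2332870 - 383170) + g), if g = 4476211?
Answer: -10608170192973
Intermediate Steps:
(-2182027 + 531184)*((2332870 - 383170) + g) = (-2182027 + 531184)*((2332870 - 383170) + 4476211) = -1650843*(1949700 + 4476211) = -1650843*6425911 = -10608170192973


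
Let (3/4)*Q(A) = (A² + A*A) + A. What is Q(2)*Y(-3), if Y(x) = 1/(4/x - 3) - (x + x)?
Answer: 1000/13 ≈ 76.923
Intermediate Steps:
Q(A) = 4*A/3 + 8*A²/3 (Q(A) = 4*((A² + A*A) + A)/3 = 4*((A² + A²) + A)/3 = 4*(2*A² + A)/3 = 4*(A + 2*A²)/3 = 4*A/3 + 8*A²/3)
Y(x) = 1/(-3 + 4/x) - 2*x
Q(2)*Y(-3) = ((4/3)*2*(1 + 2*2))*(-3*(7 - 6*(-3))/(-4 + 3*(-3))) = ((4/3)*2*(1 + 4))*(-3*(7 + 18)/(-4 - 9)) = ((4/3)*2*5)*(-3*25/(-13)) = 40*(-3*(-1/13)*25)/3 = (40/3)*(75/13) = 1000/13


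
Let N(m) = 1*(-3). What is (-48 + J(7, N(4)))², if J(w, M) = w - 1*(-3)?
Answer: 1444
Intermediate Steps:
N(m) = -3
J(w, M) = 3 + w (J(w, M) = w + 3 = 3 + w)
(-48 + J(7, N(4)))² = (-48 + (3 + 7))² = (-48 + 10)² = (-38)² = 1444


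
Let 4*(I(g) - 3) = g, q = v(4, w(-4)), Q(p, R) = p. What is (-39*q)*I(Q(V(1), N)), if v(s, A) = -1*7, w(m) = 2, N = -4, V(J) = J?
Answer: 3549/4 ≈ 887.25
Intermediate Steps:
v(s, A) = -7
q = -7
I(g) = 3 + g/4
(-39*q)*I(Q(V(1), N)) = (-39*(-7))*(3 + (1/4)*1) = 273*(3 + 1/4) = 273*(13/4) = 3549/4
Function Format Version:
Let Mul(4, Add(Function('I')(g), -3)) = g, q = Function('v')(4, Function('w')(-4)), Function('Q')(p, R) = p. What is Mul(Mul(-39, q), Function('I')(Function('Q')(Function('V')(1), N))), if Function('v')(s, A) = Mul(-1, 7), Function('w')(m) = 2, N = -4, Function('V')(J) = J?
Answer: Rational(3549, 4) ≈ 887.25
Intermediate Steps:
Function('v')(s, A) = -7
q = -7
Function('I')(g) = Add(3, Mul(Rational(1, 4), g))
Mul(Mul(-39, q), Function('I')(Function('Q')(Function('V')(1), N))) = Mul(Mul(-39, -7), Add(3, Mul(Rational(1, 4), 1))) = Mul(273, Add(3, Rational(1, 4))) = Mul(273, Rational(13, 4)) = Rational(3549, 4)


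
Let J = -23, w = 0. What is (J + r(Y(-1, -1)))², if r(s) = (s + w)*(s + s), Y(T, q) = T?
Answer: 441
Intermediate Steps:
r(s) = 2*s² (r(s) = (s + 0)*(s + s) = s*(2*s) = 2*s²)
(J + r(Y(-1, -1)))² = (-23 + 2*(-1)²)² = (-23 + 2*1)² = (-23 + 2)² = (-21)² = 441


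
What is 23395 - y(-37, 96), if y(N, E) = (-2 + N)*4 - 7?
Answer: 23558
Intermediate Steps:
y(N, E) = -15 + 4*N (y(N, E) = (-8 + 4*N) - 7 = -15 + 4*N)
23395 - y(-37, 96) = 23395 - (-15 + 4*(-37)) = 23395 - (-15 - 148) = 23395 - 1*(-163) = 23395 + 163 = 23558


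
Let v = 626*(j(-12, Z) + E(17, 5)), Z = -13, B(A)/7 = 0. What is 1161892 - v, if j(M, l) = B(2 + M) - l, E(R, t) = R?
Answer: 1143112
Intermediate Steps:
B(A) = 0 (B(A) = 7*0 = 0)
j(M, l) = -l (j(M, l) = 0 - l = -l)
v = 18780 (v = 626*(-1*(-13) + 17) = 626*(13 + 17) = 626*30 = 18780)
1161892 - v = 1161892 - 1*18780 = 1161892 - 18780 = 1143112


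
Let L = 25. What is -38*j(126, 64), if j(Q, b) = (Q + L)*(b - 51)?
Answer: -74594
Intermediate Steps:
j(Q, b) = (-51 + b)*(25 + Q) (j(Q, b) = (Q + 25)*(b - 51) = (25 + Q)*(-51 + b) = (-51 + b)*(25 + Q))
-38*j(126, 64) = -38*(-1275 - 51*126 + 25*64 + 126*64) = -38*(-1275 - 6426 + 1600 + 8064) = -38*1963 = -74594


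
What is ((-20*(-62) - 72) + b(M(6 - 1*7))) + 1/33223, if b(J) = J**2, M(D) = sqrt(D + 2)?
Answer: 38837688/33223 ≈ 1169.0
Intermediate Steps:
M(D) = sqrt(2 + D)
((-20*(-62) - 72) + b(M(6 - 1*7))) + 1/33223 = ((-20*(-62) - 72) + (sqrt(2 + (6 - 1*7)))**2) + 1/33223 = ((1240 - 72) + (sqrt(2 + (6 - 7)))**2) + 1/33223 = (1168 + (sqrt(2 - 1))**2) + 1/33223 = (1168 + (sqrt(1))**2) + 1/33223 = (1168 + 1**2) + 1/33223 = (1168 + 1) + 1/33223 = 1169 + 1/33223 = 38837688/33223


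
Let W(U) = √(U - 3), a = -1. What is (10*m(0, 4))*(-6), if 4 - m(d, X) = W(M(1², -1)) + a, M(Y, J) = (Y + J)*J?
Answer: -300 + 60*I*√3 ≈ -300.0 + 103.92*I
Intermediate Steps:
M(Y, J) = J*(J + Y) (M(Y, J) = (J + Y)*J = J*(J + Y))
W(U) = √(-3 + U)
m(d, X) = 5 - I*√3 (m(d, X) = 4 - (√(-3 - (-1 + 1²)) - 1) = 4 - (√(-3 - (-1 + 1)) - 1) = 4 - (√(-3 - 1*0) - 1) = 4 - (√(-3 + 0) - 1) = 4 - (√(-3) - 1) = 4 - (I*√3 - 1) = 4 - (-1 + I*√3) = 4 + (1 - I*√3) = 5 - I*√3)
(10*m(0, 4))*(-6) = (10*(5 - I*√3))*(-6) = (50 - 10*I*√3)*(-6) = -300 + 60*I*√3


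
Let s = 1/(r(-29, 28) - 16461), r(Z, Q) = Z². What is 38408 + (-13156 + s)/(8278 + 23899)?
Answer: 19303837357199/502604740 ≈ 38408.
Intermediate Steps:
s = -1/15620 (s = 1/((-29)² - 16461) = 1/(841 - 16461) = 1/(-15620) = -1/15620 ≈ -6.4021e-5)
38408 + (-13156 + s)/(8278 + 23899) = 38408 + (-13156 - 1/15620)/(8278 + 23899) = 38408 - 205496721/15620/32177 = 38408 - 205496721/15620*1/32177 = 38408 - 205496721/502604740 = 19303837357199/502604740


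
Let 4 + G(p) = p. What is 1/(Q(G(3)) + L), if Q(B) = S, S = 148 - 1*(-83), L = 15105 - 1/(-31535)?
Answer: 31535/483620761 ≈ 6.5206e-5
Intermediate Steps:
G(p) = -4 + p
L = 476336176/31535 (L = 15105 - 1*(-1/31535) = 15105 + 1/31535 = 476336176/31535 ≈ 15105.)
S = 231 (S = 148 + 83 = 231)
Q(B) = 231
1/(Q(G(3)) + L) = 1/(231 + 476336176/31535) = 1/(483620761/31535) = 31535/483620761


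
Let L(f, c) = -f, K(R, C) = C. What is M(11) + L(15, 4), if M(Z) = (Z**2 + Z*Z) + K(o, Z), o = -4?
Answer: 238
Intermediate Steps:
M(Z) = Z + 2*Z**2 (M(Z) = (Z**2 + Z*Z) + Z = (Z**2 + Z**2) + Z = 2*Z**2 + Z = Z + 2*Z**2)
M(11) + L(15, 4) = 11*(1 + 2*11) - 1*15 = 11*(1 + 22) - 15 = 11*23 - 15 = 253 - 15 = 238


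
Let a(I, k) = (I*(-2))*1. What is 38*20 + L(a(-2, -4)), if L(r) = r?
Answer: 764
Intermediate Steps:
a(I, k) = -2*I (a(I, k) = -2*I*1 = -2*I)
38*20 + L(a(-2, -4)) = 38*20 - 2*(-2) = 760 + 4 = 764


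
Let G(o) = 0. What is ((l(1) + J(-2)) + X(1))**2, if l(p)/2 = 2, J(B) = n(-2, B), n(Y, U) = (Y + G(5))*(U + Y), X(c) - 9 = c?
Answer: 484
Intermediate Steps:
X(c) = 9 + c
n(Y, U) = Y*(U + Y) (n(Y, U) = (Y + 0)*(U + Y) = Y*(U + Y))
J(B) = 4 - 2*B (J(B) = -2*(B - 2) = -2*(-2 + B) = 4 - 2*B)
l(p) = 4 (l(p) = 2*2 = 4)
((l(1) + J(-2)) + X(1))**2 = ((4 + (4 - 2*(-2))) + (9 + 1))**2 = ((4 + (4 + 4)) + 10)**2 = ((4 + 8) + 10)**2 = (12 + 10)**2 = 22**2 = 484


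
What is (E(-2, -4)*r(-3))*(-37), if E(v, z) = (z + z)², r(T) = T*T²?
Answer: 63936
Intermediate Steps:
r(T) = T³
E(v, z) = 4*z² (E(v, z) = (2*z)² = 4*z²)
(E(-2, -4)*r(-3))*(-37) = ((4*(-4)²)*(-3)³)*(-37) = ((4*16)*(-27))*(-37) = (64*(-27))*(-37) = -1728*(-37) = 63936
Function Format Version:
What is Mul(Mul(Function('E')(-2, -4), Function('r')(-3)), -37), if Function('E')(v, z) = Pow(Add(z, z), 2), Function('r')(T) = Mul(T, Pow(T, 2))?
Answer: 63936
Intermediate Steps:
Function('r')(T) = Pow(T, 3)
Function('E')(v, z) = Mul(4, Pow(z, 2)) (Function('E')(v, z) = Pow(Mul(2, z), 2) = Mul(4, Pow(z, 2)))
Mul(Mul(Function('E')(-2, -4), Function('r')(-3)), -37) = Mul(Mul(Mul(4, Pow(-4, 2)), Pow(-3, 3)), -37) = Mul(Mul(Mul(4, 16), -27), -37) = Mul(Mul(64, -27), -37) = Mul(-1728, -37) = 63936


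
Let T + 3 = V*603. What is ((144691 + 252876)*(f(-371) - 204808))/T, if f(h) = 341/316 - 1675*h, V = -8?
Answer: -17446739185157/508444 ≈ -3.4314e+7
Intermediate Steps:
T = -4827 (T = -3 - 8*603 = -3 - 4824 = -4827)
f(h) = 341/316 - 1675*h (f(h) = 341*(1/316) - 1675*h = 341/316 - 335*5*h = 341/316 - 1675*h)
((144691 + 252876)*(f(-371) - 204808))/T = ((144691 + 252876)*((341/316 - 1675*(-371)) - 204808))/(-4827) = (397567*((341/316 + 621425) - 204808))*(-1/4827) = (397567*(196370641/316 - 204808))*(-1/4827) = (397567*(131651313/316))*(-1/4827) = (52340217555471/316)*(-1/4827) = -17446739185157/508444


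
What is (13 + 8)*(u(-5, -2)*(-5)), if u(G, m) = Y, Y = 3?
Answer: -315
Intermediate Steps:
u(G, m) = 3
(13 + 8)*(u(-5, -2)*(-5)) = (13 + 8)*(3*(-5)) = 21*(-15) = -315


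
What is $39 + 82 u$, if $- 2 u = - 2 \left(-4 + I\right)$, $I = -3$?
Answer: $-535$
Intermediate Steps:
$u = -7$ ($u = - \frac{\left(-2\right) \left(-4 - 3\right)}{2} = - \frac{\left(-2\right) \left(-7\right)}{2} = \left(- \frac{1}{2}\right) 14 = -7$)
$39 + 82 u = 39 + 82 \left(-7\right) = 39 - 574 = -535$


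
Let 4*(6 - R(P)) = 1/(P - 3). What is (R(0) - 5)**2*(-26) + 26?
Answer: -325/72 ≈ -4.5139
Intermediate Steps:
R(P) = 6 - 1/(4*(-3 + P)) (R(P) = 6 - 1/(4*(P - 3)) = 6 - 1/(4*(-3 + P)))
(R(0) - 5)**2*(-26) + 26 = ((-73 + 24*0)/(4*(-3 + 0)) - 5)**2*(-26) + 26 = ((1/4)*(-73 + 0)/(-3) - 5)**2*(-26) + 26 = ((1/4)*(-1/3)*(-73) - 5)**2*(-26) + 26 = (73/12 - 5)**2*(-26) + 26 = (13/12)**2*(-26) + 26 = (169/144)*(-26) + 26 = -2197/72 + 26 = -325/72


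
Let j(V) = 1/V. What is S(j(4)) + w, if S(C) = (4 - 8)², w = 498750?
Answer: 498766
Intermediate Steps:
j(V) = 1/V
S(C) = 16 (S(C) = (-4)² = 16)
S(j(4)) + w = 16 + 498750 = 498766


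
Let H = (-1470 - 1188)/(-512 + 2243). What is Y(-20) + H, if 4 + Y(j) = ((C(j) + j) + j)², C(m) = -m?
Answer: 227606/577 ≈ 394.46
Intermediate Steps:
Y(j) = -4 + j² (Y(j) = -4 + ((-j + j) + j)² = -4 + (0 + j)² = -4 + j²)
H = -886/577 (H = -2658/1731 = -2658*1/1731 = -886/577 ≈ -1.5355)
Y(-20) + H = (-4 + (-20)²) - 886/577 = (-4 + 400) - 886/577 = 396 - 886/577 = 227606/577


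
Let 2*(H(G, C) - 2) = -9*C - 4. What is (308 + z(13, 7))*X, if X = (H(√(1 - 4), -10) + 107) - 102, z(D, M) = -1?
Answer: 15350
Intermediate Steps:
H(G, C) = -9*C/2 (H(G, C) = 2 + (-9*C - 4)/2 = 2 + (-4 - 9*C)/2 = 2 + (-2 - 9*C/2) = -9*C/2)
X = 50 (X = (-9/2*(-10) + 107) - 102 = (45 + 107) - 102 = 152 - 102 = 50)
(308 + z(13, 7))*X = (308 - 1)*50 = 307*50 = 15350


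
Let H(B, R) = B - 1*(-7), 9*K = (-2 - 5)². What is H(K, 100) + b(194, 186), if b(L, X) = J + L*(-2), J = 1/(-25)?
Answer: -84509/225 ≈ -375.60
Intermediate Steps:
J = -1/25 ≈ -0.040000
b(L, X) = -1/25 - 2*L (b(L, X) = -1/25 + L*(-2) = -1/25 - 2*L)
K = 49/9 (K = (-2 - 5)²/9 = (⅑)*(-7)² = (⅑)*49 = 49/9 ≈ 5.4444)
H(B, R) = 7 + B (H(B, R) = B + 7 = 7 + B)
H(K, 100) + b(194, 186) = (7 + 49/9) + (-1/25 - 2*194) = 112/9 + (-1/25 - 388) = 112/9 - 9701/25 = -84509/225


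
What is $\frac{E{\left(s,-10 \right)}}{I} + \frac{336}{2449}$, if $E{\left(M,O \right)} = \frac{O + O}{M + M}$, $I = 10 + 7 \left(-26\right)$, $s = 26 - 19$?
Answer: $\frac{214517}{1474298} \approx 0.1455$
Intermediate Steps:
$s = 7$ ($s = 26 - 19 = 7$)
$I = -172$ ($I = 10 - 182 = -172$)
$E{\left(M,O \right)} = \frac{O}{M}$ ($E{\left(M,O \right)} = \frac{2 O}{2 M} = 2 O \frac{1}{2 M} = \frac{O}{M}$)
$\frac{E{\left(s,-10 \right)}}{I} + \frac{336}{2449} = \frac{\left(-10\right) \frac{1}{7}}{-172} + \frac{336}{2449} = \left(-10\right) \frac{1}{7} \left(- \frac{1}{172}\right) + 336 \cdot \frac{1}{2449} = \left(- \frac{10}{7}\right) \left(- \frac{1}{172}\right) + \frac{336}{2449} = \frac{5}{602} + \frac{336}{2449} = \frac{214517}{1474298}$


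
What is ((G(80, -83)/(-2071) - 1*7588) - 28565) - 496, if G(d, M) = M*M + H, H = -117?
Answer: -75906851/2071 ≈ -36652.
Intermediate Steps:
G(d, M) = -117 + M² (G(d, M) = M*M - 117 = M² - 117 = -117 + M²)
((G(80, -83)/(-2071) - 1*7588) - 28565) - 496 = (((-117 + (-83)²)/(-2071) - 1*7588) - 28565) - 496 = (((-117 + 6889)*(-1/2071) - 7588) - 28565) - 496 = ((6772*(-1/2071) - 7588) - 28565) - 496 = ((-6772/2071 - 7588) - 28565) - 496 = (-15721520/2071 - 28565) - 496 = -74879635/2071 - 496 = -75906851/2071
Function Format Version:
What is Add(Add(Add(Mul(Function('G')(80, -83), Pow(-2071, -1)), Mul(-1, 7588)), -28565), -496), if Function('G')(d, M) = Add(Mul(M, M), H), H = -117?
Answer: Rational(-75906851, 2071) ≈ -36652.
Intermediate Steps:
Function('G')(d, M) = Add(-117, Pow(M, 2)) (Function('G')(d, M) = Add(Mul(M, M), -117) = Add(Pow(M, 2), -117) = Add(-117, Pow(M, 2)))
Add(Add(Add(Mul(Function('G')(80, -83), Pow(-2071, -1)), Mul(-1, 7588)), -28565), -496) = Add(Add(Add(Mul(Add(-117, Pow(-83, 2)), Pow(-2071, -1)), Mul(-1, 7588)), -28565), -496) = Add(Add(Add(Mul(Add(-117, 6889), Rational(-1, 2071)), -7588), -28565), -496) = Add(Add(Add(Mul(6772, Rational(-1, 2071)), -7588), -28565), -496) = Add(Add(Add(Rational(-6772, 2071), -7588), -28565), -496) = Add(Add(Rational(-15721520, 2071), -28565), -496) = Add(Rational(-74879635, 2071), -496) = Rational(-75906851, 2071)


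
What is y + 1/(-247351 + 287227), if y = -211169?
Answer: -8420575043/39876 ≈ -2.1117e+5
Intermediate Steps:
y + 1/(-247351 + 287227) = -211169 + 1/(-247351 + 287227) = -211169 + 1/39876 = -8420575043/39876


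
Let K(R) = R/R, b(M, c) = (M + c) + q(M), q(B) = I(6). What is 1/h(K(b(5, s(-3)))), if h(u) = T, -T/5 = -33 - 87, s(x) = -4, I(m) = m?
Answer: 1/600 ≈ 0.0016667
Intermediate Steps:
q(B) = 6
b(M, c) = 6 + M + c (b(M, c) = (M + c) + 6 = 6 + M + c)
K(R) = 1
T = 600 (T = -5*(-33 - 87) = -5*(-120) = 600)
h(u) = 600
1/h(K(b(5, s(-3)))) = 1/600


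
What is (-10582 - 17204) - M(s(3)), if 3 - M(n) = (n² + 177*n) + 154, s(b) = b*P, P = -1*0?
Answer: -27635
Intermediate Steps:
P = 0
s(b) = 0 (s(b) = b*0 = 0)
M(n) = -151 - n² - 177*n (M(n) = 3 - ((n² + 177*n) + 154) = 3 - (154 + n² + 177*n) = 3 + (-154 - n² - 177*n) = -151 - n² - 177*n)
(-10582 - 17204) - M(s(3)) = (-10582 - 17204) - (-151 - 1*0² - 177*0) = -27786 - (-151 - 1*0 + 0) = -27786 - (-151 + 0 + 0) = -27786 - 1*(-151) = -27786 + 151 = -27635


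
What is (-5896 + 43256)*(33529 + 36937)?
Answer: 2632609760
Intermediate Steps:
(-5896 + 43256)*(33529 + 36937) = 37360*70466 = 2632609760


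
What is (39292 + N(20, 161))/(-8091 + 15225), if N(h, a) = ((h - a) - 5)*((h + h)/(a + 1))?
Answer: 1589866/288927 ≈ 5.5027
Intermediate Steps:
N(h, a) = 2*h*(-5 + h - a)/(1 + a) (N(h, a) = (-5 + h - a)*((2*h)/(1 + a)) = (-5 + h - a)*(2*h/(1 + a)) = 2*h*(-5 + h - a)/(1 + a))
(39292 + N(20, 161))/(-8091 + 15225) = (39292 + 2*20*(-5 + 20 - 1*161)/(1 + 161))/(-8091 + 15225) = (39292 + 2*20*(-5 + 20 - 161)/162)/7134 = (39292 + 2*20*(1/162)*(-146))*(1/7134) = (39292 - 2920/81)*(1/7134) = (3179732/81)*(1/7134) = 1589866/288927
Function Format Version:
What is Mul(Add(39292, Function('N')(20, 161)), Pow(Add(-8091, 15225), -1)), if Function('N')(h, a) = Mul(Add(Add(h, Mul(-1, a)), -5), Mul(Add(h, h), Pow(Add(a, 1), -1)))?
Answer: Rational(1589866, 288927) ≈ 5.5027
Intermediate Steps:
Function('N')(h, a) = Mul(2, h, Pow(Add(1, a), -1), Add(-5, h, Mul(-1, a))) (Function('N')(h, a) = Mul(Add(-5, h, Mul(-1, a)), Mul(Mul(2, h), Pow(Add(1, a), -1))) = Mul(Add(-5, h, Mul(-1, a)), Mul(2, h, Pow(Add(1, a), -1))) = Mul(2, h, Pow(Add(1, a), -1), Add(-5, h, Mul(-1, a))))
Mul(Add(39292, Function('N')(20, 161)), Pow(Add(-8091, 15225), -1)) = Mul(Add(39292, Mul(2, 20, Pow(Add(1, 161), -1), Add(-5, 20, Mul(-1, 161)))), Pow(Add(-8091, 15225), -1)) = Mul(Add(39292, Mul(2, 20, Pow(162, -1), Add(-5, 20, -161))), Pow(7134, -1)) = Mul(Add(39292, Mul(2, 20, Rational(1, 162), -146)), Rational(1, 7134)) = Mul(Add(39292, Rational(-2920, 81)), Rational(1, 7134)) = Mul(Rational(3179732, 81), Rational(1, 7134)) = Rational(1589866, 288927)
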